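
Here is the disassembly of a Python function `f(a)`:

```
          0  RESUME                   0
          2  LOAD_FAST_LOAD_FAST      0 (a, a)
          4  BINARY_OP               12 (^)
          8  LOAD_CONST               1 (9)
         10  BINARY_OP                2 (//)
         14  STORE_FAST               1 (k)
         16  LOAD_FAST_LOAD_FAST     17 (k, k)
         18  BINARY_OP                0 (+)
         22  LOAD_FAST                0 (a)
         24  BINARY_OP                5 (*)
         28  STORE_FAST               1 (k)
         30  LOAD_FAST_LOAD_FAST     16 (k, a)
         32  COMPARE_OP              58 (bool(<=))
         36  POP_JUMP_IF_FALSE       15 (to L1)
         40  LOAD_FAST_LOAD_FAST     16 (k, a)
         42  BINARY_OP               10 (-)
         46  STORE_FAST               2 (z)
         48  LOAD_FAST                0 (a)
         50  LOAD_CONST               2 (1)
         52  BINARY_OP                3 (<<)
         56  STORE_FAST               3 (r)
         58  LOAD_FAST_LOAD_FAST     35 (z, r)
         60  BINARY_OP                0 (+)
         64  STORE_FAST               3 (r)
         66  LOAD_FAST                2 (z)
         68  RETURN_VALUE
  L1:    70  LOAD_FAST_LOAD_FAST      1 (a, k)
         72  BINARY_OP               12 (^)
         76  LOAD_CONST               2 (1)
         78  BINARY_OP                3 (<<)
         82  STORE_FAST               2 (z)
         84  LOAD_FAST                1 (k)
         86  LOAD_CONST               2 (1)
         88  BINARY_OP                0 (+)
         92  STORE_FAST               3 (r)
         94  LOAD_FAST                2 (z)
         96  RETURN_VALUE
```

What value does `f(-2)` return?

LOAD_FAST_LOAD_FAST a,a → push -2,-2. Stack: [-2, -2]
BINARY_OP ^ → -2 ^ -2 = 0. Stack: [0]
LOAD_CONST → push 9. Stack: [0, 9]
BINARY_OP // → 0 // 9 = 0. Stack: [0]
STORE_FAST k → k=0. Stack: []
LOAD_FAST_LOAD_FAST k,k → push 0,0. Stack: [0, 0]
BINARY_OP + → 0 + 0 = 0. Stack: [0]
LOAD_FAST a → push -2. Stack: [0, -2]
BINARY_OP * → 0 * -2 = 0. Stack: [0]
STORE_FAST k → k=0. Stack: []
LOAD_FAST_LOAD_FAST k,a → push 0,-2. Stack: [0, -2]
COMPARE_OP bool(<=) → 0 vs -2 = False. Stack: [False]
POP_JUMP_IF_FALSE → pop False; jump. Stack: []
LOAD_FAST_LOAD_FAST a,k → push -2,0. Stack: [-2, 0]
BINARY_OP ^ → -2 ^ 0 = -2. Stack: [-2]
LOAD_CONST → push 1. Stack: [-2, 1]
BINARY_OP << → -2 << 1 = -4. Stack: [-4]
STORE_FAST z → z=-4. Stack: []
LOAD_FAST k → push 0. Stack: [0]
LOAD_CONST → push 1. Stack: [0, 1]
BINARY_OP + → 0 + 1 = 1. Stack: [1]
STORE_FAST r → r=1. Stack: []
LOAD_FAST z → push -4. Stack: [-4]
RETURN_VALUE → return -4.

-4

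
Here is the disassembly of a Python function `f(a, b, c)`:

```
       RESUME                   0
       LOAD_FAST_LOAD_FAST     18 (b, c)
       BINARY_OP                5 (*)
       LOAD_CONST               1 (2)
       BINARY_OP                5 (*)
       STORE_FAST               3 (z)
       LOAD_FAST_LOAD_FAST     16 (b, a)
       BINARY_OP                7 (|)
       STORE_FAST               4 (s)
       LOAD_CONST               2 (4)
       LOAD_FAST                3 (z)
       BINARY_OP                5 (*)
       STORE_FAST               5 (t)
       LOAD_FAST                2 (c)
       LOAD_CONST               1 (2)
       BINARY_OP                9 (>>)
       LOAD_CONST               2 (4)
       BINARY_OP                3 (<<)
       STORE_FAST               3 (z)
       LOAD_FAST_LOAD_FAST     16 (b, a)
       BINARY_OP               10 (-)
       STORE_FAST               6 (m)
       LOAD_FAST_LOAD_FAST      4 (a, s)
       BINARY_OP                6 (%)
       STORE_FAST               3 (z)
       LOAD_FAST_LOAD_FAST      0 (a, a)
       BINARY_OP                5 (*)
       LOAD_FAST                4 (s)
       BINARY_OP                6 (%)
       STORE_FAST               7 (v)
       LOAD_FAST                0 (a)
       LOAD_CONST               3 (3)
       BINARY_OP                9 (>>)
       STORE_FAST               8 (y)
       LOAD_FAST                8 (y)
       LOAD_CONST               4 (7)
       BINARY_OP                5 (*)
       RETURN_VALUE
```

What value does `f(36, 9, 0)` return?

LOAD_FAST_LOAD_FAST b,c → push 9,0. Stack: [9, 0]
BINARY_OP * → 9 * 0 = 0. Stack: [0]
LOAD_CONST → push 2. Stack: [0, 2]
BINARY_OP * → 0 * 2 = 0. Stack: [0]
STORE_FAST z → z=0. Stack: []
LOAD_FAST_LOAD_FAST b,a → push 9,36. Stack: [9, 36]
BINARY_OP | → 9 | 36 = 45. Stack: [45]
STORE_FAST s → s=45. Stack: []
LOAD_CONST → push 4. Stack: [4]
LOAD_FAST z → push 0. Stack: [4, 0]
BINARY_OP * → 4 * 0 = 0. Stack: [0]
STORE_FAST t → t=0. Stack: []
LOAD_FAST c → push 0. Stack: [0]
LOAD_CONST → push 2. Stack: [0, 2]
BINARY_OP >> → 0 >> 2 = 0. Stack: [0]
LOAD_CONST → push 4. Stack: [0, 4]
BINARY_OP << → 0 << 4 = 0. Stack: [0]
STORE_FAST z → z=0. Stack: []
LOAD_FAST_LOAD_FAST b,a → push 9,36. Stack: [9, 36]
BINARY_OP - → 9 - 36 = -27. Stack: [-27]
STORE_FAST m → m=-27. Stack: []
LOAD_FAST_LOAD_FAST a,s → push 36,45. Stack: [36, 45]
BINARY_OP % → 36 % 45 = 36. Stack: [36]
STORE_FAST z → z=36. Stack: []
LOAD_FAST_LOAD_FAST a,a → push 36,36. Stack: [36, 36]
BINARY_OP * → 36 * 36 = 1296. Stack: [1296]
LOAD_FAST s → push 45. Stack: [1296, 45]
BINARY_OP % → 1296 % 45 = 36. Stack: [36]
STORE_FAST v → v=36. Stack: []
LOAD_FAST a → push 36. Stack: [36]
LOAD_CONST → push 3. Stack: [36, 3]
BINARY_OP >> → 36 >> 3 = 4. Stack: [4]
STORE_FAST y → y=4. Stack: []
LOAD_FAST y → push 4. Stack: [4]
LOAD_CONST → push 7. Stack: [4, 7]
BINARY_OP * → 4 * 7 = 28. Stack: [28]
RETURN_VALUE → return 28.

28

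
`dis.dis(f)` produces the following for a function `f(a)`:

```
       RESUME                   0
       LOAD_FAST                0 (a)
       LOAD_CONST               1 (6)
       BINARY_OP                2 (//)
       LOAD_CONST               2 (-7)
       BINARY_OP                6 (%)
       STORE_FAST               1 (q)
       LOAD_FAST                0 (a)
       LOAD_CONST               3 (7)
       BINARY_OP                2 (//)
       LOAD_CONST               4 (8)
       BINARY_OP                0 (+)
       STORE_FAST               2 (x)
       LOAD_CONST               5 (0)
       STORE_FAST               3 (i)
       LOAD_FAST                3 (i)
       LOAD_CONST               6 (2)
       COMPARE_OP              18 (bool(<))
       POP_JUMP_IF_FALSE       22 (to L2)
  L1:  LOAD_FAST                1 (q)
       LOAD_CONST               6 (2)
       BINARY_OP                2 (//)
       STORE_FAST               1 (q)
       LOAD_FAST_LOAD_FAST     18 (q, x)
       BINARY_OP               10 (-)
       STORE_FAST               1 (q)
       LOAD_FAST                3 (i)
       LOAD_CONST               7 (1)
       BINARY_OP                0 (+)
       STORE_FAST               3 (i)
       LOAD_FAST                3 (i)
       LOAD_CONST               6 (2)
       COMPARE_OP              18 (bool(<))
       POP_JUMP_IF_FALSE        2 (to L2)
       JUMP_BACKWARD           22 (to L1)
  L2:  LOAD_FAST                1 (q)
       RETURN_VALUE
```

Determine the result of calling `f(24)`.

LOAD_FAST a → push 24. Stack: [24]
LOAD_CONST → push 6. Stack: [24, 6]
BINARY_OP // → 24 // 6 = 4. Stack: [4]
LOAD_CONST → push -7. Stack: [4, -7]
BINARY_OP % → 4 % -7 = -3. Stack: [-3]
STORE_FAST q → q=-3. Stack: []
LOAD_FAST a → push 24. Stack: [24]
LOAD_CONST → push 7. Stack: [24, 7]
BINARY_OP // → 24 // 7 = 3. Stack: [3]
LOAD_CONST → push 8. Stack: [3, 8]
BINARY_OP + → 3 + 8 = 11. Stack: [11]
STORE_FAST x → x=11. Stack: []
LOAD_CONST → push 0. Stack: [0]
STORE_FAST i → i=0. Stack: []
LOAD_FAST i → push 0. Stack: [0]
LOAD_CONST → push 2. Stack: [0, 2]
COMPARE_OP bool(<) → 0 vs 2 = True. Stack: [True]
POP_JUMP_IF_FALSE → pop True; no jump. Stack: []
LOAD_FAST q → push -3. Stack: [-3]
LOAD_CONST → push 2. Stack: [-3, 2]
BINARY_OP // → -3 // 2 = -2. Stack: [-2]
STORE_FAST q → q=-2. Stack: []
LOAD_FAST_LOAD_FAST q,x → push -2,11. Stack: [-2, 11]
BINARY_OP - → -2 - 11 = -13. Stack: [-13]
STORE_FAST q → q=-13. Stack: []
LOAD_FAST i → push 0. Stack: [0]
LOAD_CONST → push 1. Stack: [0, 1]
BINARY_OP + → 0 + 1 = 1. Stack: [1]
STORE_FAST i → i=1. Stack: []
LOAD_FAST i → push 1. Stack: [1]
LOAD_CONST → push 2. Stack: [1, 2]
COMPARE_OP bool(<) → 1 vs 2 = True. Stack: [True]
POP_JUMP_IF_FALSE → pop True; no jump. Stack: []
LOAD_FAST q → push -13. Stack: [-13]
LOAD_CONST → push 2. Stack: [-13, 2]
BINARY_OP // → -13 // 2 = -7. Stack: [-7]
STORE_FAST q → q=-7. Stack: []
LOAD_FAST_LOAD_FAST q,x → push -7,11. Stack: [-7, 11]
BINARY_OP - → -7 - 11 = -18. Stack: [-18]
STORE_FAST q → q=-18. Stack: []
LOAD_FAST i → push 1. Stack: [1]
LOAD_CONST → push 1. Stack: [1, 1]
BINARY_OP + → 1 + 1 = 2. Stack: [2]
STORE_FAST i → i=2. Stack: []
LOAD_FAST i → push 2. Stack: [2]
LOAD_CONST → push 2. Stack: [2, 2]
COMPARE_OP bool(<) → 2 vs 2 = False. Stack: [False]
POP_JUMP_IF_FALSE → pop False; jump. Stack: []
LOAD_FAST q → push -18. Stack: [-18]
RETURN_VALUE → return -18.

-18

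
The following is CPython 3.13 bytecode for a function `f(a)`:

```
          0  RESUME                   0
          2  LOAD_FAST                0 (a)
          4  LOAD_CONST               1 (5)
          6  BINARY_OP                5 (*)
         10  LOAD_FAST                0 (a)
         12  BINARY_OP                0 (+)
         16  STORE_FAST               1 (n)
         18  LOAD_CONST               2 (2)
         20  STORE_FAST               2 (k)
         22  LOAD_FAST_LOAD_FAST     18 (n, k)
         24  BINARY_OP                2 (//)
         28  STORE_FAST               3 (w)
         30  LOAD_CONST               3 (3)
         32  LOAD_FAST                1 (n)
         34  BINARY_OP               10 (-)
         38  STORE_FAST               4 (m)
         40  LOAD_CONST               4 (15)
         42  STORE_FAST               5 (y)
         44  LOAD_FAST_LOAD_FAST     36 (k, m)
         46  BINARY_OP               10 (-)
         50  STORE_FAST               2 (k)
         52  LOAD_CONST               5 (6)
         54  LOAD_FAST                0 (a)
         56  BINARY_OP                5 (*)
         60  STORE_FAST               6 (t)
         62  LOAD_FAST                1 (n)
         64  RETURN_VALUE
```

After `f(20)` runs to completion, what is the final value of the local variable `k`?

LOAD_FAST a → push 20. Stack: [20]
LOAD_CONST → push 5. Stack: [20, 5]
BINARY_OP * → 20 * 5 = 100. Stack: [100]
LOAD_FAST a → push 20. Stack: [100, 20]
BINARY_OP + → 100 + 20 = 120. Stack: [120]
STORE_FAST n → n=120. Stack: []
LOAD_CONST → push 2. Stack: [2]
STORE_FAST k → k=2. Stack: []
LOAD_FAST_LOAD_FAST n,k → push 120,2. Stack: [120, 2]
BINARY_OP // → 120 // 2 = 60. Stack: [60]
STORE_FAST w → w=60. Stack: []
LOAD_CONST → push 3. Stack: [3]
LOAD_FAST n → push 120. Stack: [3, 120]
BINARY_OP - → 3 - 120 = -117. Stack: [-117]
STORE_FAST m → m=-117. Stack: []
LOAD_CONST → push 15. Stack: [15]
STORE_FAST y → y=15. Stack: []
LOAD_FAST_LOAD_FAST k,m → push 2,-117. Stack: [2, -117]
BINARY_OP - → 2 - -117 = 119. Stack: [119]
STORE_FAST k → k=119. Stack: []
LOAD_CONST → push 6. Stack: [6]
LOAD_FAST a → push 20. Stack: [6, 20]
BINARY_OP * → 6 * 20 = 120. Stack: [120]
STORE_FAST t → t=120. Stack: []
LOAD_FAST n → push 120. Stack: [120]
RETURN_VALUE → return 120.

119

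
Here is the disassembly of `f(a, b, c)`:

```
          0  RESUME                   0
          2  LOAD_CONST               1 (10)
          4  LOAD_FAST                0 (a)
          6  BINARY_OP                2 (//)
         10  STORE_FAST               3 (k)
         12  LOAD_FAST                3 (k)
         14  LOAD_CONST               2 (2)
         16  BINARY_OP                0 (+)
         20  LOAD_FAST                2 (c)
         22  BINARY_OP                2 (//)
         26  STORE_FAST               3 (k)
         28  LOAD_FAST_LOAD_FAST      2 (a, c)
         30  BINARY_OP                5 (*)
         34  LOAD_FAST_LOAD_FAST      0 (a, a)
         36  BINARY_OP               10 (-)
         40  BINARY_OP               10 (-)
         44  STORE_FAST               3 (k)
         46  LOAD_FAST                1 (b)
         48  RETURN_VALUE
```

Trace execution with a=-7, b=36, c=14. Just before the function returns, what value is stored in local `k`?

-98

LOAD_CONST → push 10. Stack: [10]
LOAD_FAST a → push -7. Stack: [10, -7]
BINARY_OP // → 10 // -7 = -2. Stack: [-2]
STORE_FAST k → k=-2. Stack: []
LOAD_FAST k → push -2. Stack: [-2]
LOAD_CONST → push 2. Stack: [-2, 2]
BINARY_OP + → -2 + 2 = 0. Stack: [0]
LOAD_FAST c → push 14. Stack: [0, 14]
BINARY_OP // → 0 // 14 = 0. Stack: [0]
STORE_FAST k → k=0. Stack: []
LOAD_FAST_LOAD_FAST a,c → push -7,14. Stack: [-7, 14]
BINARY_OP * → -7 * 14 = -98. Stack: [-98]
LOAD_FAST_LOAD_FAST a,a → push -7,-7. Stack: [-98, -7, -7]
BINARY_OP - → -7 - -7 = 0. Stack: [-98, 0]
BINARY_OP - → -98 - 0 = -98. Stack: [-98]
STORE_FAST k → k=-98. Stack: []
LOAD_FAST b → push 36. Stack: [36]
RETURN_VALUE → return 36.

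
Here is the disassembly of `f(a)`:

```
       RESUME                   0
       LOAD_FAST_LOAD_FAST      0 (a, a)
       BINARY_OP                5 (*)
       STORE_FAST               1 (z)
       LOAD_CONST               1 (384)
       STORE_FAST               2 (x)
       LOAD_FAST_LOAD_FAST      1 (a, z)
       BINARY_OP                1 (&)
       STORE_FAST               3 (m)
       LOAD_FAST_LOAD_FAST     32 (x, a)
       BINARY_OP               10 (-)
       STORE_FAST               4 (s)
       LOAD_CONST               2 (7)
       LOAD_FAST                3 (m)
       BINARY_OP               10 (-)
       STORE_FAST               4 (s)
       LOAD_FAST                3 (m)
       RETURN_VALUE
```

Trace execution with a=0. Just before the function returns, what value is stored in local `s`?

LOAD_FAST_LOAD_FAST a,a → push 0,0. Stack: [0, 0]
BINARY_OP * → 0 * 0 = 0. Stack: [0]
STORE_FAST z → z=0. Stack: []
LOAD_CONST → push 384. Stack: [384]
STORE_FAST x → x=384. Stack: []
LOAD_FAST_LOAD_FAST a,z → push 0,0. Stack: [0, 0]
BINARY_OP & → 0 & 0 = 0. Stack: [0]
STORE_FAST m → m=0. Stack: []
LOAD_FAST_LOAD_FAST x,a → push 384,0. Stack: [384, 0]
BINARY_OP - → 384 - 0 = 384. Stack: [384]
STORE_FAST s → s=384. Stack: []
LOAD_CONST → push 7. Stack: [7]
LOAD_FAST m → push 0. Stack: [7, 0]
BINARY_OP - → 7 - 0 = 7. Stack: [7]
STORE_FAST s → s=7. Stack: []
LOAD_FAST m → push 0. Stack: [0]
RETURN_VALUE → return 0.

7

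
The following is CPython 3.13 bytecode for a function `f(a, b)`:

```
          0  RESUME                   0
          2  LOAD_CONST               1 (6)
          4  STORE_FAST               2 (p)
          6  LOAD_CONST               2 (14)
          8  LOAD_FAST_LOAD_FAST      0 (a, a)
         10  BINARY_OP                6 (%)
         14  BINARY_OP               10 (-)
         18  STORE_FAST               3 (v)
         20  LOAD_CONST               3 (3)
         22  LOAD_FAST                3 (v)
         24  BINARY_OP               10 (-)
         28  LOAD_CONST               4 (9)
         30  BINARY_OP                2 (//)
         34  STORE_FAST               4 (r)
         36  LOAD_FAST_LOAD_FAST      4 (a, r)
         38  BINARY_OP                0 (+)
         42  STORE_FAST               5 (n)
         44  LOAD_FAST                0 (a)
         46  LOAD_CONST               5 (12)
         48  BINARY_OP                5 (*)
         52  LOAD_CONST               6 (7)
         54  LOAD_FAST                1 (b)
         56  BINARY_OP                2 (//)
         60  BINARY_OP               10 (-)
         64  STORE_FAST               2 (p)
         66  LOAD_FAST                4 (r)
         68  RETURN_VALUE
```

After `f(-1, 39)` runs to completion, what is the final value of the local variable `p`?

-12

LOAD_CONST → push 6. Stack: [6]
STORE_FAST p → p=6. Stack: []
LOAD_CONST → push 14. Stack: [14]
LOAD_FAST_LOAD_FAST a,a → push -1,-1. Stack: [14, -1, -1]
BINARY_OP % → -1 % -1 = 0. Stack: [14, 0]
BINARY_OP - → 14 - 0 = 14. Stack: [14]
STORE_FAST v → v=14. Stack: []
LOAD_CONST → push 3. Stack: [3]
LOAD_FAST v → push 14. Stack: [3, 14]
BINARY_OP - → 3 - 14 = -11. Stack: [-11]
LOAD_CONST → push 9. Stack: [-11, 9]
BINARY_OP // → -11 // 9 = -2. Stack: [-2]
STORE_FAST r → r=-2. Stack: []
LOAD_FAST_LOAD_FAST a,r → push -1,-2. Stack: [-1, -2]
BINARY_OP + → -1 + -2 = -3. Stack: [-3]
STORE_FAST n → n=-3. Stack: []
LOAD_FAST a → push -1. Stack: [-1]
LOAD_CONST → push 12. Stack: [-1, 12]
BINARY_OP * → -1 * 12 = -12. Stack: [-12]
LOAD_CONST → push 7. Stack: [-12, 7]
LOAD_FAST b → push 39. Stack: [-12, 7, 39]
BINARY_OP // → 7 // 39 = 0. Stack: [-12, 0]
BINARY_OP - → -12 - 0 = -12. Stack: [-12]
STORE_FAST p → p=-12. Stack: []
LOAD_FAST r → push -2. Stack: [-2]
RETURN_VALUE → return -2.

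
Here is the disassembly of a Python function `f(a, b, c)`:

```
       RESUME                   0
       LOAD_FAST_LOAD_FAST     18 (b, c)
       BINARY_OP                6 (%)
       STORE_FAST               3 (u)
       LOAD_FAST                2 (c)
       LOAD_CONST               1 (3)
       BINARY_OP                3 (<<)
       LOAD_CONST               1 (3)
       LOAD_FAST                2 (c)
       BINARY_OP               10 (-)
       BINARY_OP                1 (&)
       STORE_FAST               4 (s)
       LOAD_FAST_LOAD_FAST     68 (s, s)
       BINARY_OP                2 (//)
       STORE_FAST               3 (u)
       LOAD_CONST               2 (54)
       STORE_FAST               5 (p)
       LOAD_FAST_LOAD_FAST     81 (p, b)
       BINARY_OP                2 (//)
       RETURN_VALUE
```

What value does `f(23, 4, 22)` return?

LOAD_FAST_LOAD_FAST b,c → push 4,22. Stack: [4, 22]
BINARY_OP % → 4 % 22 = 4. Stack: [4]
STORE_FAST u → u=4. Stack: []
LOAD_FAST c → push 22. Stack: [22]
LOAD_CONST → push 3. Stack: [22, 3]
BINARY_OP << → 22 << 3 = 176. Stack: [176]
LOAD_CONST → push 3. Stack: [176, 3]
LOAD_FAST c → push 22. Stack: [176, 3, 22]
BINARY_OP - → 3 - 22 = -19. Stack: [176, -19]
BINARY_OP & → 176 & -19 = 160. Stack: [160]
STORE_FAST s → s=160. Stack: []
LOAD_FAST_LOAD_FAST s,s → push 160,160. Stack: [160, 160]
BINARY_OP // → 160 // 160 = 1. Stack: [1]
STORE_FAST u → u=1. Stack: []
LOAD_CONST → push 54. Stack: [54]
STORE_FAST p → p=54. Stack: []
LOAD_FAST_LOAD_FAST p,b → push 54,4. Stack: [54, 4]
BINARY_OP // → 54 // 4 = 13. Stack: [13]
RETURN_VALUE → return 13.

13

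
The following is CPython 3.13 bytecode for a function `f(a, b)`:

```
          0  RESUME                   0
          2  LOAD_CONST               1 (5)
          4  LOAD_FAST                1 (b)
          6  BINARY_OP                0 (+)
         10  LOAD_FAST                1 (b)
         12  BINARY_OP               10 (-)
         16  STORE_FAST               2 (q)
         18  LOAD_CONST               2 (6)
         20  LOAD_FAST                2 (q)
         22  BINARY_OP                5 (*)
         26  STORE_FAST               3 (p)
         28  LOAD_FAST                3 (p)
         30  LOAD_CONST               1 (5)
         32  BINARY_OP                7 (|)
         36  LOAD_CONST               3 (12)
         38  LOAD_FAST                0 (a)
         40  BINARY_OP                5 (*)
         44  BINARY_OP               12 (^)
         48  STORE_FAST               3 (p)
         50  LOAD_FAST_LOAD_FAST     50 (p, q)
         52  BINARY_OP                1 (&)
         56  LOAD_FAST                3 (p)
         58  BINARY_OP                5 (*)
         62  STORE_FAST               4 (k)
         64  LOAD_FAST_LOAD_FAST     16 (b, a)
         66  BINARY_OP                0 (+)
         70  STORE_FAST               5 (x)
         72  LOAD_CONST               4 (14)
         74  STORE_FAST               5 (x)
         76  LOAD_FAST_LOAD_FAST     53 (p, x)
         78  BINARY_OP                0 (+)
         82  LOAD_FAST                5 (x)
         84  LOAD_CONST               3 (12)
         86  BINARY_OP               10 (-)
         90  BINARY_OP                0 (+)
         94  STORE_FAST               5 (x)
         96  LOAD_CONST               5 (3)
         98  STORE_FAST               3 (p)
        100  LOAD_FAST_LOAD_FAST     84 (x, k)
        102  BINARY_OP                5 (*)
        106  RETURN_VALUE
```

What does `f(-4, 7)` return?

LOAD_CONST → push 5. Stack: [5]
LOAD_FAST b → push 7. Stack: [5, 7]
BINARY_OP + → 5 + 7 = 12. Stack: [12]
LOAD_FAST b → push 7. Stack: [12, 7]
BINARY_OP - → 12 - 7 = 5. Stack: [5]
STORE_FAST q → q=5. Stack: []
LOAD_CONST → push 6. Stack: [6]
LOAD_FAST q → push 5. Stack: [6, 5]
BINARY_OP * → 6 * 5 = 30. Stack: [30]
STORE_FAST p → p=30. Stack: []
LOAD_FAST p → push 30. Stack: [30]
LOAD_CONST → push 5. Stack: [30, 5]
BINARY_OP | → 30 | 5 = 31. Stack: [31]
LOAD_CONST → push 12. Stack: [31, 12]
LOAD_FAST a → push -4. Stack: [31, 12, -4]
BINARY_OP * → 12 * -4 = -48. Stack: [31, -48]
BINARY_OP ^ → 31 ^ -48 = -49. Stack: [-49]
STORE_FAST p → p=-49. Stack: []
LOAD_FAST_LOAD_FAST p,q → push -49,5. Stack: [-49, 5]
BINARY_OP & → -49 & 5 = 5. Stack: [5]
LOAD_FAST p → push -49. Stack: [5, -49]
BINARY_OP * → 5 * -49 = -245. Stack: [-245]
STORE_FAST k → k=-245. Stack: []
LOAD_FAST_LOAD_FAST b,a → push 7,-4. Stack: [7, -4]
BINARY_OP + → 7 + -4 = 3. Stack: [3]
STORE_FAST x → x=3. Stack: []
LOAD_CONST → push 14. Stack: [14]
STORE_FAST x → x=14. Stack: []
LOAD_FAST_LOAD_FAST p,x → push -49,14. Stack: [-49, 14]
BINARY_OP + → -49 + 14 = -35. Stack: [-35]
LOAD_FAST x → push 14. Stack: [-35, 14]
LOAD_CONST → push 12. Stack: [-35, 14, 12]
BINARY_OP - → 14 - 12 = 2. Stack: [-35, 2]
BINARY_OP + → -35 + 2 = -33. Stack: [-33]
STORE_FAST x → x=-33. Stack: []
LOAD_CONST → push 3. Stack: [3]
STORE_FAST p → p=3. Stack: []
LOAD_FAST_LOAD_FAST x,k → push -33,-245. Stack: [-33, -245]
BINARY_OP * → -33 * -245 = 8085. Stack: [8085]
RETURN_VALUE → return 8085.

8085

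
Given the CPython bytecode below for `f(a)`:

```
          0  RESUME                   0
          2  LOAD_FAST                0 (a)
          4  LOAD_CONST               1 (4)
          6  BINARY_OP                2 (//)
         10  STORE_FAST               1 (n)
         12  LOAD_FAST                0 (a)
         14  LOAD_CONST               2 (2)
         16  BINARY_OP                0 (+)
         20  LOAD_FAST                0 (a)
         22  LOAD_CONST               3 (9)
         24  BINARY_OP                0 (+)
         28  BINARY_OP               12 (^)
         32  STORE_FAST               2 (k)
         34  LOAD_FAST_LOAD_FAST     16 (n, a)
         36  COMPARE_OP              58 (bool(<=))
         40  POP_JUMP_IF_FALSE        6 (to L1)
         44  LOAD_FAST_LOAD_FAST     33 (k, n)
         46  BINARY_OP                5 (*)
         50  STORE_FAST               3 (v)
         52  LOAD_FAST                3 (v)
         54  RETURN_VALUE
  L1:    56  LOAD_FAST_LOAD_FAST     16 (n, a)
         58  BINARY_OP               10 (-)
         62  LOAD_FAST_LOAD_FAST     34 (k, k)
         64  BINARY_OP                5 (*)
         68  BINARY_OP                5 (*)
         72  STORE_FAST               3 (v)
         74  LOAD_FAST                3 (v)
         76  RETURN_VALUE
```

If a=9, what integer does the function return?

50

LOAD_FAST a → push 9. Stack: [9]
LOAD_CONST → push 4. Stack: [9, 4]
BINARY_OP // → 9 // 4 = 2. Stack: [2]
STORE_FAST n → n=2. Stack: []
LOAD_FAST a → push 9. Stack: [9]
LOAD_CONST → push 2. Stack: [9, 2]
BINARY_OP + → 9 + 2 = 11. Stack: [11]
LOAD_FAST a → push 9. Stack: [11, 9]
LOAD_CONST → push 9. Stack: [11, 9, 9]
BINARY_OP + → 9 + 9 = 18. Stack: [11, 18]
BINARY_OP ^ → 11 ^ 18 = 25. Stack: [25]
STORE_FAST k → k=25. Stack: []
LOAD_FAST_LOAD_FAST n,a → push 2,9. Stack: [2, 9]
COMPARE_OP bool(<=) → 2 vs 9 = True. Stack: [True]
POP_JUMP_IF_FALSE → pop True; no jump. Stack: []
LOAD_FAST_LOAD_FAST k,n → push 25,2. Stack: [25, 2]
BINARY_OP * → 25 * 2 = 50. Stack: [50]
STORE_FAST v → v=50. Stack: []
LOAD_FAST v → push 50. Stack: [50]
RETURN_VALUE → return 50.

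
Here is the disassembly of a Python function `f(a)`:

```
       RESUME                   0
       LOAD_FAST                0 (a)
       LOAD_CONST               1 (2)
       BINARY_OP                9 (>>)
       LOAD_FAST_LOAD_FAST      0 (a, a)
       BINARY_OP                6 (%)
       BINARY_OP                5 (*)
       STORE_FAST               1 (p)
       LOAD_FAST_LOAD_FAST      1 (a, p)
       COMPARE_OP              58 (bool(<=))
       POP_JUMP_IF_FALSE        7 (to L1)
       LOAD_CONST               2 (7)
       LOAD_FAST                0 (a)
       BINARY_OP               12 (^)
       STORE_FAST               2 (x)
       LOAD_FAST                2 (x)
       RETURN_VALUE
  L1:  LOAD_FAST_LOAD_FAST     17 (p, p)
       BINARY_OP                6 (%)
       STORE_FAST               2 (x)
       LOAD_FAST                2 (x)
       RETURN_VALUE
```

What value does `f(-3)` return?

LOAD_FAST a → push -3. Stack: [-3]
LOAD_CONST → push 2. Stack: [-3, 2]
BINARY_OP >> → -3 >> 2 = -1. Stack: [-1]
LOAD_FAST_LOAD_FAST a,a → push -3,-3. Stack: [-1, -3, -3]
BINARY_OP % → -3 % -3 = 0. Stack: [-1, 0]
BINARY_OP * → -1 * 0 = 0. Stack: [0]
STORE_FAST p → p=0. Stack: []
LOAD_FAST_LOAD_FAST a,p → push -3,0. Stack: [-3, 0]
COMPARE_OP bool(<=) → -3 vs 0 = True. Stack: [True]
POP_JUMP_IF_FALSE → pop True; no jump. Stack: []
LOAD_CONST → push 7. Stack: [7]
LOAD_FAST a → push -3. Stack: [7, -3]
BINARY_OP ^ → 7 ^ -3 = -6. Stack: [-6]
STORE_FAST x → x=-6. Stack: []
LOAD_FAST x → push -6. Stack: [-6]
RETURN_VALUE → return -6.

-6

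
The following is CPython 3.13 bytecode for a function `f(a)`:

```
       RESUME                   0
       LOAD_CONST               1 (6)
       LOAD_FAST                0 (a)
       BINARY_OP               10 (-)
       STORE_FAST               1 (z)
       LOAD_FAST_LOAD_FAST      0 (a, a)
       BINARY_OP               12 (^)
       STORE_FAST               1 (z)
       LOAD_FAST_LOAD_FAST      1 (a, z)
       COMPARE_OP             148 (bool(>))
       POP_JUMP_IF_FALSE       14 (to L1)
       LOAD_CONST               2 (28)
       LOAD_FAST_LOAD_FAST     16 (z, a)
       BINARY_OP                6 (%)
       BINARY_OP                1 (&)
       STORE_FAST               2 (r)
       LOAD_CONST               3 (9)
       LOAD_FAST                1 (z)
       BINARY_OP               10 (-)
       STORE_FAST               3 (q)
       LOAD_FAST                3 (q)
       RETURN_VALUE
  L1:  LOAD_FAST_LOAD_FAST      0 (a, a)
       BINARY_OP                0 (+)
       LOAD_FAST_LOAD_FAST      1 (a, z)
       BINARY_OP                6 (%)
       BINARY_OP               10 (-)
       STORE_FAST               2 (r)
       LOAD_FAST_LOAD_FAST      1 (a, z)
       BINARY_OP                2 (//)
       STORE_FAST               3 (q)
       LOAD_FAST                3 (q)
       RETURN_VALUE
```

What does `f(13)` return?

9

LOAD_CONST → push 6. Stack: [6]
LOAD_FAST a → push 13. Stack: [6, 13]
BINARY_OP - → 6 - 13 = -7. Stack: [-7]
STORE_FAST z → z=-7. Stack: []
LOAD_FAST_LOAD_FAST a,a → push 13,13. Stack: [13, 13]
BINARY_OP ^ → 13 ^ 13 = 0. Stack: [0]
STORE_FAST z → z=0. Stack: []
LOAD_FAST_LOAD_FAST a,z → push 13,0. Stack: [13, 0]
COMPARE_OP bool(>) → 13 vs 0 = True. Stack: [True]
POP_JUMP_IF_FALSE → pop True; no jump. Stack: []
LOAD_CONST → push 28. Stack: [28]
LOAD_FAST_LOAD_FAST z,a → push 0,13. Stack: [28, 0, 13]
BINARY_OP % → 0 % 13 = 0. Stack: [28, 0]
BINARY_OP & → 28 & 0 = 0. Stack: [0]
STORE_FAST r → r=0. Stack: []
LOAD_CONST → push 9. Stack: [9]
LOAD_FAST z → push 0. Stack: [9, 0]
BINARY_OP - → 9 - 0 = 9. Stack: [9]
STORE_FAST q → q=9. Stack: []
LOAD_FAST q → push 9. Stack: [9]
RETURN_VALUE → return 9.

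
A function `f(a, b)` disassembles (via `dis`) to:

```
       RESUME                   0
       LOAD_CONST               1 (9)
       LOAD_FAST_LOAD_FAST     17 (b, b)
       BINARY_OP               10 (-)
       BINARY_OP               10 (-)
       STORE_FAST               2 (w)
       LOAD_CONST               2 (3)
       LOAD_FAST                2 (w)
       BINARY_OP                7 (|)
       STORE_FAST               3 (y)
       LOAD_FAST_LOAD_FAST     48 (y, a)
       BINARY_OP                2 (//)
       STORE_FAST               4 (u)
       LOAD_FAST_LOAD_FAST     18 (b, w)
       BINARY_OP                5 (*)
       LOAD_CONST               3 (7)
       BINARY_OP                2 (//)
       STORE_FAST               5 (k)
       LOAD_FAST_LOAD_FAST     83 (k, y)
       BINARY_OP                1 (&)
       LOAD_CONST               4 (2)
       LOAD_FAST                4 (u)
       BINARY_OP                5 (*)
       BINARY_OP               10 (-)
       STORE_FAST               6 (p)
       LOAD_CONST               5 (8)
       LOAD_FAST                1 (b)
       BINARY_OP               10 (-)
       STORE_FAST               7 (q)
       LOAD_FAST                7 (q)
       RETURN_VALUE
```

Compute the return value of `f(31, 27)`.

-19

LOAD_CONST → push 9. Stack: [9]
LOAD_FAST_LOAD_FAST b,b → push 27,27. Stack: [9, 27, 27]
BINARY_OP - → 27 - 27 = 0. Stack: [9, 0]
BINARY_OP - → 9 - 0 = 9. Stack: [9]
STORE_FAST w → w=9. Stack: []
LOAD_CONST → push 3. Stack: [3]
LOAD_FAST w → push 9. Stack: [3, 9]
BINARY_OP | → 3 | 9 = 11. Stack: [11]
STORE_FAST y → y=11. Stack: []
LOAD_FAST_LOAD_FAST y,a → push 11,31. Stack: [11, 31]
BINARY_OP // → 11 // 31 = 0. Stack: [0]
STORE_FAST u → u=0. Stack: []
LOAD_FAST_LOAD_FAST b,w → push 27,9. Stack: [27, 9]
BINARY_OP * → 27 * 9 = 243. Stack: [243]
LOAD_CONST → push 7. Stack: [243, 7]
BINARY_OP // → 243 // 7 = 34. Stack: [34]
STORE_FAST k → k=34. Stack: []
LOAD_FAST_LOAD_FAST k,y → push 34,11. Stack: [34, 11]
BINARY_OP & → 34 & 11 = 2. Stack: [2]
LOAD_CONST → push 2. Stack: [2, 2]
LOAD_FAST u → push 0. Stack: [2, 2, 0]
BINARY_OP * → 2 * 0 = 0. Stack: [2, 0]
BINARY_OP - → 2 - 0 = 2. Stack: [2]
STORE_FAST p → p=2. Stack: []
LOAD_CONST → push 8. Stack: [8]
LOAD_FAST b → push 27. Stack: [8, 27]
BINARY_OP - → 8 - 27 = -19. Stack: [-19]
STORE_FAST q → q=-19. Stack: []
LOAD_FAST q → push -19. Stack: [-19]
RETURN_VALUE → return -19.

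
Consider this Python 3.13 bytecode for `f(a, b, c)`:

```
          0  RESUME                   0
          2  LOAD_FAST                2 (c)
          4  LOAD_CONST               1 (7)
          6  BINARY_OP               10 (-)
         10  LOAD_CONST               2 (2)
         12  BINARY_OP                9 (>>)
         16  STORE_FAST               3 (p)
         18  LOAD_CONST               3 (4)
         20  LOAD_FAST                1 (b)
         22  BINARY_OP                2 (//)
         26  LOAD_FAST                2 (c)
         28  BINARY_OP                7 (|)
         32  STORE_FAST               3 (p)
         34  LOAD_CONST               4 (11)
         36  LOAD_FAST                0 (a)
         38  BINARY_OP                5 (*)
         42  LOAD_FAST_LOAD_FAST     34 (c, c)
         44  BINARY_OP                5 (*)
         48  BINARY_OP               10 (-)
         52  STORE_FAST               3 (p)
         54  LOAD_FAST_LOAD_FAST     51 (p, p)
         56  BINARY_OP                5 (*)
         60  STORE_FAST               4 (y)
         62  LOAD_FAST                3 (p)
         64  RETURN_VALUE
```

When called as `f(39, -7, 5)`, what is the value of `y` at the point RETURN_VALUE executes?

163216

LOAD_FAST c → push 5. Stack: [5]
LOAD_CONST → push 7. Stack: [5, 7]
BINARY_OP - → 5 - 7 = -2. Stack: [-2]
LOAD_CONST → push 2. Stack: [-2, 2]
BINARY_OP >> → -2 >> 2 = -1. Stack: [-1]
STORE_FAST p → p=-1. Stack: []
LOAD_CONST → push 4. Stack: [4]
LOAD_FAST b → push -7. Stack: [4, -7]
BINARY_OP // → 4 // -7 = -1. Stack: [-1]
LOAD_FAST c → push 5. Stack: [-1, 5]
BINARY_OP | → -1 | 5 = -1. Stack: [-1]
STORE_FAST p → p=-1. Stack: []
LOAD_CONST → push 11. Stack: [11]
LOAD_FAST a → push 39. Stack: [11, 39]
BINARY_OP * → 11 * 39 = 429. Stack: [429]
LOAD_FAST_LOAD_FAST c,c → push 5,5. Stack: [429, 5, 5]
BINARY_OP * → 5 * 5 = 25. Stack: [429, 25]
BINARY_OP - → 429 - 25 = 404. Stack: [404]
STORE_FAST p → p=404. Stack: []
LOAD_FAST_LOAD_FAST p,p → push 404,404. Stack: [404, 404]
BINARY_OP * → 404 * 404 = 163216. Stack: [163216]
STORE_FAST y → y=163216. Stack: []
LOAD_FAST p → push 404. Stack: [404]
RETURN_VALUE → return 404.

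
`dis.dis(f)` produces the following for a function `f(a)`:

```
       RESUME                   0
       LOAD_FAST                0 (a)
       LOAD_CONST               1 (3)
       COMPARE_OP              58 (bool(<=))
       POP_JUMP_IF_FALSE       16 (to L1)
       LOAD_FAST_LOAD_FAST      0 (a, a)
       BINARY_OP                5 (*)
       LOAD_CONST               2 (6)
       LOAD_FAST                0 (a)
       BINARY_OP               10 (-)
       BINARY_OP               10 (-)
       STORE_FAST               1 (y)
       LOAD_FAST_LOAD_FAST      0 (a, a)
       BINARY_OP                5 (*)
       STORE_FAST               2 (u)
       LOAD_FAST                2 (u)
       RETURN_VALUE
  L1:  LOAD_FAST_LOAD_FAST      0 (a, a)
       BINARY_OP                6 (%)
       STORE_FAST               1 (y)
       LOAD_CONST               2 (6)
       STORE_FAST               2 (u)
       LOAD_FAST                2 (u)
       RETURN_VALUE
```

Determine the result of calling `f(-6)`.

LOAD_FAST a → push -6. Stack: [-6]
LOAD_CONST → push 3. Stack: [-6, 3]
COMPARE_OP bool(<=) → -6 vs 3 = True. Stack: [True]
POP_JUMP_IF_FALSE → pop True; no jump. Stack: []
LOAD_FAST_LOAD_FAST a,a → push -6,-6. Stack: [-6, -6]
BINARY_OP * → -6 * -6 = 36. Stack: [36]
LOAD_CONST → push 6. Stack: [36, 6]
LOAD_FAST a → push -6. Stack: [36, 6, -6]
BINARY_OP - → 6 - -6 = 12. Stack: [36, 12]
BINARY_OP - → 36 - 12 = 24. Stack: [24]
STORE_FAST y → y=24. Stack: []
LOAD_FAST_LOAD_FAST a,a → push -6,-6. Stack: [-6, -6]
BINARY_OP * → -6 * -6 = 36. Stack: [36]
STORE_FAST u → u=36. Stack: []
LOAD_FAST u → push 36. Stack: [36]
RETURN_VALUE → return 36.

36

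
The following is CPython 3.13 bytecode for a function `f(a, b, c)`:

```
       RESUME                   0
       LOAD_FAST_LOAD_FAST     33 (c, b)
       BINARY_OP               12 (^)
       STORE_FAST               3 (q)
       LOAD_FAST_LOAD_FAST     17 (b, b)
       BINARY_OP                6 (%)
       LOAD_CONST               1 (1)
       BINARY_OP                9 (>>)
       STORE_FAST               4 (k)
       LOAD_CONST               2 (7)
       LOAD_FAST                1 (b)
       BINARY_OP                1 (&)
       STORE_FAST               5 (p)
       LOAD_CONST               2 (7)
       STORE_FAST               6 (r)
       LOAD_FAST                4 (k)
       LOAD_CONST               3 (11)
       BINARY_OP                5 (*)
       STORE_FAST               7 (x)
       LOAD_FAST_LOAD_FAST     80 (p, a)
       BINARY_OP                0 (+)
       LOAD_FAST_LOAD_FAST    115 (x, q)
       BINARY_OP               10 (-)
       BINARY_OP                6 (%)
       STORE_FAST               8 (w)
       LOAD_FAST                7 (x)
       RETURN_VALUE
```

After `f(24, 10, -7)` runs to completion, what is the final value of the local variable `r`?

7

LOAD_FAST_LOAD_FAST c,b → push -7,10. Stack: [-7, 10]
BINARY_OP ^ → -7 ^ 10 = -13. Stack: [-13]
STORE_FAST q → q=-13. Stack: []
LOAD_FAST_LOAD_FAST b,b → push 10,10. Stack: [10, 10]
BINARY_OP % → 10 % 10 = 0. Stack: [0]
LOAD_CONST → push 1. Stack: [0, 1]
BINARY_OP >> → 0 >> 1 = 0. Stack: [0]
STORE_FAST k → k=0. Stack: []
LOAD_CONST → push 7. Stack: [7]
LOAD_FAST b → push 10. Stack: [7, 10]
BINARY_OP & → 7 & 10 = 2. Stack: [2]
STORE_FAST p → p=2. Stack: []
LOAD_CONST → push 7. Stack: [7]
STORE_FAST r → r=7. Stack: []
LOAD_FAST k → push 0. Stack: [0]
LOAD_CONST → push 11. Stack: [0, 11]
BINARY_OP * → 0 * 11 = 0. Stack: [0]
STORE_FAST x → x=0. Stack: []
LOAD_FAST_LOAD_FAST p,a → push 2,24. Stack: [2, 24]
BINARY_OP + → 2 + 24 = 26. Stack: [26]
LOAD_FAST_LOAD_FAST x,q → push 0,-13. Stack: [26, 0, -13]
BINARY_OP - → 0 - -13 = 13. Stack: [26, 13]
BINARY_OP % → 26 % 13 = 0. Stack: [0]
STORE_FAST w → w=0. Stack: []
LOAD_FAST x → push 0. Stack: [0]
RETURN_VALUE → return 0.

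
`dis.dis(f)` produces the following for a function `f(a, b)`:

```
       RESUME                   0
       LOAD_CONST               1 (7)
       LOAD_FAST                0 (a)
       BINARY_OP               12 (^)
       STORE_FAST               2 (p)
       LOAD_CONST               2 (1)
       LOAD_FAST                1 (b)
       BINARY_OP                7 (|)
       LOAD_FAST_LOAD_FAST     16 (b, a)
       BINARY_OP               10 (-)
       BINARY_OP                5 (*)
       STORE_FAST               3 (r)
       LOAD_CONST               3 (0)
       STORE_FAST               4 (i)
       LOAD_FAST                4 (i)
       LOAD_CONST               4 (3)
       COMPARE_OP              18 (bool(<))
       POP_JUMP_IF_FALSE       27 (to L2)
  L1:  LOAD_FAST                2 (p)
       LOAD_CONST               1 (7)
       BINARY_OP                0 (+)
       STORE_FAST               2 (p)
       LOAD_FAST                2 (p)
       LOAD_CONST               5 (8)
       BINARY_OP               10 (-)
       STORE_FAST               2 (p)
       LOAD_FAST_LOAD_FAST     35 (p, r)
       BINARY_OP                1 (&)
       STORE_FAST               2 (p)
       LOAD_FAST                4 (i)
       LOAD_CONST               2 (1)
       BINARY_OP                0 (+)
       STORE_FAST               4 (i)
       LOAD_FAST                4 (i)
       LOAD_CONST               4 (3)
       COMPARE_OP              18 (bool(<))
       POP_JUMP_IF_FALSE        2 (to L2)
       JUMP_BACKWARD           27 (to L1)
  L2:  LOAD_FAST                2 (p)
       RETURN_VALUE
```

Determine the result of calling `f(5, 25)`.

496

LOAD_CONST → push 7
LOAD_FAST a → push 5
BINARY_OP ^ → 7 ^ 5 = 2
STORE_FAST p → p=2
LOAD_CONST → push 1
LOAD_FAST b → push 25
BINARY_OP | → 1 | 25 = 25
LOAD_FAST_LOAD_FAST b,a → push 25,5
BINARY_OP - → 25 - 5 = 20
BINARY_OP * → 25 * 20 = 500
STORE_FAST r → r=500
LOAD_CONST → push 0
STORE_FAST i → i=0
LOAD_FAST i → push 0
LOAD_CONST → push 3
COMPARE_OP bool(<) → 0 vs 3 = True
POP_JUMP_IF_FALSE → pop True; no jump
LOAD_FAST p → push 2
LOAD_CONST → push 7
BINARY_OP + → 2 + 7 = 9
STORE_FAST p → p=9
LOAD_FAST p → push 9
LOAD_CONST → push 8
BINARY_OP - → 9 - 8 = 1
STORE_FAST p → p=1
LOAD_FAST_LOAD_FAST p,r → push 1,500
BINARY_OP & → 1 & 500 = 0
STORE_FAST p → p=0
LOAD_FAST i → push 0
LOAD_CONST → push 1
BINARY_OP + → 0 + 1 = 1
STORE_FAST i → i=1
LOAD_FAST i → push 1
LOAD_CONST → push 3
COMPARE_OP bool(<) → 1 vs 3 = True
POP_JUMP_IF_FALSE → pop True; no jump
LOAD_FAST p → push 0
LOAD_CONST → push 7
BINARY_OP + → 0 + 7 = 7
STORE_FAST p → p=7
LOAD_FAST p → push 7
LOAD_CONST → push 8
BINARY_OP - → 7 - 8 = -1
STORE_FAST p → p=-1
LOAD_FAST_LOAD_FAST p,r → push -1,500
BINARY_OP & → -1 & 500 = 500
STORE_FAST p → p=500
LOAD_FAST i → push 1
LOAD_CONST → push 1
BINARY_OP + → 1 + 1 = 2
STORE_FAST i → i=2
LOAD_FAST i → push 2
LOAD_CONST → push 3
COMPARE_OP bool(<) → 2 vs 3 = True
POP_JUMP_IF_FALSE → pop True; no jump
LOAD_FAST p → push 500
LOAD_CONST → push 7
BINARY_OP + → 500 + 7 = 507
STORE_FAST p → p=507
LOAD_FAST p → push 507
LOAD_CONST → push 8
BINARY_OP - → 507 - 8 = 499
STORE_FAST p → p=499
LOAD_FAST_LOAD_FAST p,r → push 499,500
BINARY_OP & → 499 & 500 = 496
STORE_FAST p → p=496
LOAD_FAST i → push 2
LOAD_CONST → push 1
BINARY_OP + → 2 + 1 = 3
STORE_FAST i → i=3
LOAD_FAST i → push 3
LOAD_CONST → push 3
COMPARE_OP bool(<) → 3 vs 3 = False
POP_JUMP_IF_FALSE → pop False; jump
LOAD_FAST p → push 496
RETURN_VALUE → return 496.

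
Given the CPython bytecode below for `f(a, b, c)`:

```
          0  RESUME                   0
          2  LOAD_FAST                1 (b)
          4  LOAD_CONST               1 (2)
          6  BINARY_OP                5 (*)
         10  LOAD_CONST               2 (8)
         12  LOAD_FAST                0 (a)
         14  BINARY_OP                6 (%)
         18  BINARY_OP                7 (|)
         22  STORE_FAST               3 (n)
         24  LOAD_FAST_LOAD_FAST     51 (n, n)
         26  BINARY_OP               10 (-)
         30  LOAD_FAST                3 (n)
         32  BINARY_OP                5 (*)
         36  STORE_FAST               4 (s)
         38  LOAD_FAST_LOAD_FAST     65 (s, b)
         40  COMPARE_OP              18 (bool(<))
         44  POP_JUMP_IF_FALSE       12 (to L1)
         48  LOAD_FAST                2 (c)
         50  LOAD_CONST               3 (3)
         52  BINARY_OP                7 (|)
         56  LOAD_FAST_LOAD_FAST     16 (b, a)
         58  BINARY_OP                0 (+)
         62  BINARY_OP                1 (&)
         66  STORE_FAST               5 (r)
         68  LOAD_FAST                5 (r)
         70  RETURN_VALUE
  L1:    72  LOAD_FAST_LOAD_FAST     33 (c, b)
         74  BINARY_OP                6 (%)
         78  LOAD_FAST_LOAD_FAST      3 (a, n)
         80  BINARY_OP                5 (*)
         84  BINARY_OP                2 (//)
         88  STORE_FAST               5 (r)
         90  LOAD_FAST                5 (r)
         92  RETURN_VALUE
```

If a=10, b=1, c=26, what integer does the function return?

LOAD_FAST b → push 1. Stack: [1]
LOAD_CONST → push 2. Stack: [1, 2]
BINARY_OP * → 1 * 2 = 2. Stack: [2]
LOAD_CONST → push 8. Stack: [2, 8]
LOAD_FAST a → push 10. Stack: [2, 8, 10]
BINARY_OP % → 8 % 10 = 8. Stack: [2, 8]
BINARY_OP | → 2 | 8 = 10. Stack: [10]
STORE_FAST n → n=10. Stack: []
LOAD_FAST_LOAD_FAST n,n → push 10,10. Stack: [10, 10]
BINARY_OP - → 10 - 10 = 0. Stack: [0]
LOAD_FAST n → push 10. Stack: [0, 10]
BINARY_OP * → 0 * 10 = 0. Stack: [0]
STORE_FAST s → s=0. Stack: []
LOAD_FAST_LOAD_FAST s,b → push 0,1. Stack: [0, 1]
COMPARE_OP bool(<) → 0 vs 1 = True. Stack: [True]
POP_JUMP_IF_FALSE → pop True; no jump. Stack: []
LOAD_FAST c → push 26. Stack: [26]
LOAD_CONST → push 3. Stack: [26, 3]
BINARY_OP | → 26 | 3 = 27. Stack: [27]
LOAD_FAST_LOAD_FAST b,a → push 1,10. Stack: [27, 1, 10]
BINARY_OP + → 1 + 10 = 11. Stack: [27, 11]
BINARY_OP & → 27 & 11 = 11. Stack: [11]
STORE_FAST r → r=11. Stack: []
LOAD_FAST r → push 11. Stack: [11]
RETURN_VALUE → return 11.

11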